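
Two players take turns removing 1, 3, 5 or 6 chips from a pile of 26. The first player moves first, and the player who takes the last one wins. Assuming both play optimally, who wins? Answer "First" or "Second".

Second

Positions where the player to move wins (W) vs loses (L):
i:   0  1  2  3  4  5  6  7  8  9 10 11 12 13 14 15 16 17 18 19 20 21 22 23 24 25 26
     L  W  L  W  L  W  W  W  W  W  W  L  W  L  W  L  W  W  W  W  W  W  L  W  L  W  L
Position 26 is L, so the second player wins.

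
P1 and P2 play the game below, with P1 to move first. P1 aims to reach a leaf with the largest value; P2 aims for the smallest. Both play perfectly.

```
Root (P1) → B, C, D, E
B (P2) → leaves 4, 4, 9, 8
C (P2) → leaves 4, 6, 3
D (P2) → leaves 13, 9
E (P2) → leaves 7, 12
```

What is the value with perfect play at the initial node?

9

B (P2): min(4, 4, 9, 8) = 4
C (P2): min(4, 6, 3) = 3
D (P2): min(13, 9) = 9
E (P2): min(7, 12) = 7
Root (P1): max(4, 3, 9, 7) = 9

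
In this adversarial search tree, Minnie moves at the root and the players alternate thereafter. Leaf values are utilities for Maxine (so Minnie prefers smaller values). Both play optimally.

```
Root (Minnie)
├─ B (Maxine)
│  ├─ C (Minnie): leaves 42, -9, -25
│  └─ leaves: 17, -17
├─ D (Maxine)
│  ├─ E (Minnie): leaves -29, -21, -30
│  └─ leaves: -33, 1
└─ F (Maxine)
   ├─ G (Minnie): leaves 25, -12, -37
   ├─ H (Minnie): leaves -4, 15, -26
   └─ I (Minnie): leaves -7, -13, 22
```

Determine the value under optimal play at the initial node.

C (Minnie): min(42, -9, -25) = -25
B (Maxine): max(-25, 17, -17) = 17
E (Minnie): min(-29, -21, -30) = -30
D (Maxine): max(-30, -33, 1) = 1
G (Minnie): min(25, -12, -37) = -37
H (Minnie): min(-4, 15, -26) = -26
I (Minnie): min(-7, -13, 22) = -13
F (Maxine): max(-37, -26, -13) = -13
Root (Minnie): min(17, 1, -13) = -13

-13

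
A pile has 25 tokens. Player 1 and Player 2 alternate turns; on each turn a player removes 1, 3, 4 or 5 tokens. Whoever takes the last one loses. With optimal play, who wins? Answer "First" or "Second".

Second

Mark each pile size as W (mover wins) or L (mover loses):
i:   0  1  2  3  4  5  6  7  8  9 10 11 12 13 14 15 16 17 18 19 20 21 22 23 24 25
     W  L  W  L  W  W  W  W  W  L  W  L  W  W  W  W  W  L  W  L  W  W  W  W  W  L
Position 25 is L, so the second player wins.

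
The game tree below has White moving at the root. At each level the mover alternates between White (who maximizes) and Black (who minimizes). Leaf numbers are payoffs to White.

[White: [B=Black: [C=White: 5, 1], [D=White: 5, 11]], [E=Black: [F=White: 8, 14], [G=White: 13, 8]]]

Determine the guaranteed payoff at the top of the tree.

C (White): max(5, 1) = 5
D (White): max(5, 11) = 11
B (Black): min(5, 11) = 5
F (White): max(8, 14) = 14
G (White): max(13, 8) = 13
E (Black): min(14, 13) = 13
Root (White): max(5, 13) = 13

13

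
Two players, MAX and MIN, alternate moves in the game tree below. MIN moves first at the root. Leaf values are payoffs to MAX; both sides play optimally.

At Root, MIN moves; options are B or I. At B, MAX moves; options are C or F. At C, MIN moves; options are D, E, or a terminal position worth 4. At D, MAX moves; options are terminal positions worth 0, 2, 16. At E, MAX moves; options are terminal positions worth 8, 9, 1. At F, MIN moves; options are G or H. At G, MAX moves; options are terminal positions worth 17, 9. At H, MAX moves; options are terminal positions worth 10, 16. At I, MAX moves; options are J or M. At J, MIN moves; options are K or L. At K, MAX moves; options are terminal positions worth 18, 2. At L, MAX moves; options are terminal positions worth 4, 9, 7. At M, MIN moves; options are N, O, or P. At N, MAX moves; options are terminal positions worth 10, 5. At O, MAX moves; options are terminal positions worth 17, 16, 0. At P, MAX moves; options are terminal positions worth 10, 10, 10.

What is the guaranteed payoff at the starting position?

D (MAX): max(0, 2, 16) = 16
E (MAX): max(8, 9, 1) = 9
C (MIN): min(16, 9, 4) = 4
G (MAX): max(17, 9) = 17
H (MAX): max(10, 16) = 16
F (MIN): min(17, 16) = 16
B (MAX): max(4, 16) = 16
K (MAX): max(18, 2) = 18
L (MAX): max(4, 9, 7) = 9
J (MIN): min(18, 9) = 9
N (MAX): max(10, 5) = 10
O (MAX): max(17, 16, 0) = 17
P (MAX): max(10, 10, 10) = 10
M (MIN): min(10, 17, 10) = 10
I (MAX): max(9, 10) = 10
Root (MIN): min(16, 10) = 10

10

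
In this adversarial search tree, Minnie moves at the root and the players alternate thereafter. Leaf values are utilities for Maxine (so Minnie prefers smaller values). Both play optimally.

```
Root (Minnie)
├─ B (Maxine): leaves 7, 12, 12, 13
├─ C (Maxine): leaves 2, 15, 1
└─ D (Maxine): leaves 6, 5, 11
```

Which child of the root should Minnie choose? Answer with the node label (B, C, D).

B (Maxine): max(7, 12, 12, 13) = 13
C (Maxine): max(2, 15, 1) = 15
D (Maxine): max(6, 5, 11) = 11
Root (Minnie): min(13, 15, 11) = 11
Minnie picks the child with the lowest value: D (value 11).

D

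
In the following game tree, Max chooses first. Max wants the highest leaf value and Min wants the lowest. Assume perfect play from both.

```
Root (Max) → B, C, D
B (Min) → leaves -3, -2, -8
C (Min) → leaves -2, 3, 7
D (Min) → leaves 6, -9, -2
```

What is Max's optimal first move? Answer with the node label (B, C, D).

C

B (Min): min(-3, -2, -8) = -8
C (Min): min(-2, 3, 7) = -2
D (Min): min(6, -9, -2) = -9
Root (Max): max(-8, -2, -9) = -2
Max picks the child with the highest value: C (value -2).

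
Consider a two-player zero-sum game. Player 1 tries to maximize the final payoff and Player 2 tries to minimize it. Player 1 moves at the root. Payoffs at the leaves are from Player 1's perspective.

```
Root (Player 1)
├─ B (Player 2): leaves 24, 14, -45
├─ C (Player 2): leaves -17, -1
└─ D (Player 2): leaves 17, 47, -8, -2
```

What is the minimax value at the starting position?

-8

B (Player 2): min(24, 14, -45) = -45
C (Player 2): min(-17, -1) = -17
D (Player 2): min(17, 47, -8, -2) = -8
Root (Player 1): max(-45, -17, -8) = -8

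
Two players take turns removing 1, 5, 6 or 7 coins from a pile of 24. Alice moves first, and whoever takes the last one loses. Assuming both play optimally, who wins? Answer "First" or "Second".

W/L table (W = player to move can force a win):
i:   0  1  2  3  4  5  6  7  8  9 10 11 12 13 14 15 16 17 18 19 20 21 22 23 24
     W  L  W  L  W  L  W  W  W  W  W  W  W  L  W  L  W  L  W  W  W  W  W  W  W
Position 24 is W, so the first player wins.

First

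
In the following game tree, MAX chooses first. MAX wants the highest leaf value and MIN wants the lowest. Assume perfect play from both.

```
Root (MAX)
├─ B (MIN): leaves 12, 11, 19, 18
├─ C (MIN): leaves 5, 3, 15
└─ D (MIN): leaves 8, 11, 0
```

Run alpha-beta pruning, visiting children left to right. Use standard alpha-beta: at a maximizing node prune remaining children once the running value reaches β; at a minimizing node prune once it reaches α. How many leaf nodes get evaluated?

B [α=-∞,β=+∞]: v=11
C [α=11,β=+∞]: v=5 after child 1 ≤ α → α-cutoff, skip 2
D [α=11,β=+∞]: v=8 after child 1 ≤ α → α-cutoff, skip 2
Root [α=-∞,β=+∞]: v=11
Leaves evaluated: 6 of 10.

6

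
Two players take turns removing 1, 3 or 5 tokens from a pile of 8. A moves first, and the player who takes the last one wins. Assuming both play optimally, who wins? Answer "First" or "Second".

Second

Mark each pile size as W (mover wins) or L (mover loses):
i:   0  1  2  3  4  5  6  7  8
     L  W  L  W  L  W  L  W  L
Position 8 is L, so the second player wins.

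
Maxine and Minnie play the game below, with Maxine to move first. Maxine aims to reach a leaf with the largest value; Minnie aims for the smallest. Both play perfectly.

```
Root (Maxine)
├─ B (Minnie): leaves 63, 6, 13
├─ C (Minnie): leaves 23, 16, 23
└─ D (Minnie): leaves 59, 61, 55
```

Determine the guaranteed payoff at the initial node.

55

B (Minnie): min(63, 6, 13) = 6
C (Minnie): min(23, 16, 23) = 16
D (Minnie): min(59, 61, 55) = 55
Root (Maxine): max(6, 16, 55) = 55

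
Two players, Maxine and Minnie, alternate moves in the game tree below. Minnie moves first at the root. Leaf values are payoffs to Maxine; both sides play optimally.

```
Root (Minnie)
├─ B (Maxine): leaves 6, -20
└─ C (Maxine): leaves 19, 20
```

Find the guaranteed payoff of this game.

B (Maxine): max(6, -20) = 6
C (Maxine): max(19, 20) = 20
Root (Minnie): min(6, 20) = 6

6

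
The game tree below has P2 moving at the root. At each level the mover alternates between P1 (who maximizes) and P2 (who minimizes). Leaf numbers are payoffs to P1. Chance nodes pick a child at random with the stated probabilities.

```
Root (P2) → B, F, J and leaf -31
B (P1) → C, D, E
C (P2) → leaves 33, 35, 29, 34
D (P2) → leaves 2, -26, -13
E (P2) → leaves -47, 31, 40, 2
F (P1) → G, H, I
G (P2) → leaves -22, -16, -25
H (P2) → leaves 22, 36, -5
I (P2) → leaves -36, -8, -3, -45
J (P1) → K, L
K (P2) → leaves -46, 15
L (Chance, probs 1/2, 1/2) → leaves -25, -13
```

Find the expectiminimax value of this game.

-31

C (P2): min(33, 35, 29, 34) = 29
D (P2): min(2, -26, -13) = -26
E (P2): min(-47, 31, 40, 2) = -47
B (P1): max(29, -26, -47) = 29
G (P2): min(-22, -16, -25) = -25
H (P2): min(22, 36, -5) = -5
I (P2): min(-36, -8, -3, -45) = -45
F (P1): max(-25, -5, -45) = -5
K (P2): min(-46, 15) = -46
L (Chance): 1/2·-25 + 1/2·-13 = -19
J (P1): max(-46, -19) = -19
Root (P2): min(29, -5, -19, -31) = -31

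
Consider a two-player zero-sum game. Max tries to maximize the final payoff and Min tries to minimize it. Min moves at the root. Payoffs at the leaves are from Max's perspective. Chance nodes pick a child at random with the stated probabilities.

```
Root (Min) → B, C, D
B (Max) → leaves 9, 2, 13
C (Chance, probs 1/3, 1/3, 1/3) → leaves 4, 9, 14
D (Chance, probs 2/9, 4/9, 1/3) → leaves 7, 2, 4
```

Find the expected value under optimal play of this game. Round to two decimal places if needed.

3.78

B (Max): max(9, 2, 13) = 13
C (Chance): 1/3·4 + 1/3·9 + 1/3·14 = 9
D (Chance): 2/9·7 + 4/9·2 + 1/3·4 = 3.78
Root (Min): min(13, 9, 3.78) = 3.78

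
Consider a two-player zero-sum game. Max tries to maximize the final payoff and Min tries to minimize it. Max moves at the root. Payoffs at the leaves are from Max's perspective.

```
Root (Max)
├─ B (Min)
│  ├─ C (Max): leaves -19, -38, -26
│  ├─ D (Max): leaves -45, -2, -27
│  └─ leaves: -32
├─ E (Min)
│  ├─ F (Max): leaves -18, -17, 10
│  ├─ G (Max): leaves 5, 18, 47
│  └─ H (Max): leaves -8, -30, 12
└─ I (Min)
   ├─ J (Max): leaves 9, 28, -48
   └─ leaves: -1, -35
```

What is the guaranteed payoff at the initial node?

10

C (Max): max(-19, -38, -26) = -19
D (Max): max(-45, -2, -27) = -2
B (Min): min(-19, -2, -32) = -32
F (Max): max(-18, -17, 10) = 10
G (Max): max(5, 18, 47) = 47
H (Max): max(-8, -30, 12) = 12
E (Min): min(10, 47, 12) = 10
J (Max): max(9, 28, -48) = 28
I (Min): min(28, -1, -35) = -35
Root (Max): max(-32, 10, -35) = 10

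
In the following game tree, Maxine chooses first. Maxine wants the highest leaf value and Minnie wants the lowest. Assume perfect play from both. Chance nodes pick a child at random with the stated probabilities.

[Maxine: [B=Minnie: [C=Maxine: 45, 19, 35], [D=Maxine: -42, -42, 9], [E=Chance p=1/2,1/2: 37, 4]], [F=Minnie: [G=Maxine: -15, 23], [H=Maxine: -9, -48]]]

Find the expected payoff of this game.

9

C (Maxine): max(45, 19, 35) = 45
D (Maxine): max(-42, -42, 9) = 9
E (Chance): 1/2·37 + 1/2·4 = 20.5
B (Minnie): min(45, 9, 20.5) = 9
G (Maxine): max(-15, 23) = 23
H (Maxine): max(-9, -48) = -9
F (Minnie): min(23, -9) = -9
Root (Maxine): max(9, -9) = 9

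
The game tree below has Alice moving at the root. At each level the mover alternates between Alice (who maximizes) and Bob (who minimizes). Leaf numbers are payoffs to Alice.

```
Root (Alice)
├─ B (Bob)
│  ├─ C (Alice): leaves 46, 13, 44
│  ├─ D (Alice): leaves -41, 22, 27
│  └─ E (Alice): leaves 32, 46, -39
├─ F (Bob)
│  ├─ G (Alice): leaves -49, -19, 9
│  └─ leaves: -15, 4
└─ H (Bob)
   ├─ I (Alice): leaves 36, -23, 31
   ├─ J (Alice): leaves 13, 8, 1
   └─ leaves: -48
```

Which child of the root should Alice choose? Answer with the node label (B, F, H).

C (Alice): max(46, 13, 44) = 46
D (Alice): max(-41, 22, 27) = 27
E (Alice): max(32, 46, -39) = 46
B (Bob): min(46, 27, 46) = 27
G (Alice): max(-49, -19, 9) = 9
F (Bob): min(9, -15, 4) = -15
I (Alice): max(36, -23, 31) = 36
J (Alice): max(13, 8, 1) = 13
H (Bob): min(36, 13, -48) = -48
Root (Alice): max(27, -15, -48) = 27
Alice picks the child with the highest value: B (value 27).

B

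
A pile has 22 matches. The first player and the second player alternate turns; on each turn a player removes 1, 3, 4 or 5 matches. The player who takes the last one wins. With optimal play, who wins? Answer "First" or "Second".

First

W/L table (W = player to move can force a win):
i:   0  1  2  3  4  5  6  7  8  9 10 11 12 13 14 15 16 17 18 19 20 21 22
     L  W  L  W  W  W  W  W  L  W  L  W  W  W  W  W  L  W  L  W  W  W  W
Position 22 is W, so the first player wins.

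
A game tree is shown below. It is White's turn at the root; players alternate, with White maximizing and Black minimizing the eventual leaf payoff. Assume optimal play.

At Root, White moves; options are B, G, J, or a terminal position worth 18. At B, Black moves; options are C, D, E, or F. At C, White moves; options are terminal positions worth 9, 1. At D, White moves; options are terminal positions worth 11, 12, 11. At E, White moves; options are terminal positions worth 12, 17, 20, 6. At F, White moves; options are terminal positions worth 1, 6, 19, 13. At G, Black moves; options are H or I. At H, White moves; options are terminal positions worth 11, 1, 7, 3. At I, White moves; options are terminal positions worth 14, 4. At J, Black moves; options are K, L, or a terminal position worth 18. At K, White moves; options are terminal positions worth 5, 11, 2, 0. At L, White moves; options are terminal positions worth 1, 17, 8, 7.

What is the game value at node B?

C: max(9, 1) = 9
D: max(11, 12, 11) = 12
E: max(12, 17, 20, 6) = 20
F: max(1, 6, 19, 13) = 19
B: min(9, 12, 20, 19) = 9

9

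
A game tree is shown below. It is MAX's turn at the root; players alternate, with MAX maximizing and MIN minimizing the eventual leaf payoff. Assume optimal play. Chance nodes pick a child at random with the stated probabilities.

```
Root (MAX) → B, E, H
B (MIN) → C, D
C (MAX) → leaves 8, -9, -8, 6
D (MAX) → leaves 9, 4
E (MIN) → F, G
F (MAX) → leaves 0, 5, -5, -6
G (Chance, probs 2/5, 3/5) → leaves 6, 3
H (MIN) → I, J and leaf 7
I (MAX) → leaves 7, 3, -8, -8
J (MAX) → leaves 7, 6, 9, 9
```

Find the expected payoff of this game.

8

C (MAX): max(8, -9, -8, 6) = 8
D (MAX): max(9, 4) = 9
B (MIN): min(8, 9) = 8
F (MAX): max(0, 5, -5, -6) = 5
G (Chance): 2/5·6 + 3/5·3 = 4.2
E (MIN): min(5, 4.2) = 4.2
I (MAX): max(7, 3, -8, -8) = 7
J (MAX): max(7, 6, 9, 9) = 9
H (MIN): min(7, 9, 7) = 7
Root (MAX): max(8, 4.2, 7) = 8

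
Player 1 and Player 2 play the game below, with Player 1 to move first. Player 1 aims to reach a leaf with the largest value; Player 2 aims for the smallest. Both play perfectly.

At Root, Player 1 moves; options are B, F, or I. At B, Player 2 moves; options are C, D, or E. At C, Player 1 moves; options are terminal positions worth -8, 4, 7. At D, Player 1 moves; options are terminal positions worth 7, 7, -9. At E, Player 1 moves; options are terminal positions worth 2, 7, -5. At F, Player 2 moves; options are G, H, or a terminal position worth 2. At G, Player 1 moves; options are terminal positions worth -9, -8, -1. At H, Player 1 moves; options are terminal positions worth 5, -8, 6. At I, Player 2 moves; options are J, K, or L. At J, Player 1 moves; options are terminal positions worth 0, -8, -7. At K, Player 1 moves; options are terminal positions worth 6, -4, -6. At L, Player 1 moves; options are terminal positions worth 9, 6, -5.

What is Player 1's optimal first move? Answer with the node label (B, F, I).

C (Player 1): max(-8, 4, 7) = 7
D (Player 1): max(7, 7, -9) = 7
E (Player 1): max(2, 7, -5) = 7
B (Player 2): min(7, 7, 7) = 7
G (Player 1): max(-9, -8, -1) = -1
H (Player 1): max(5, -8, 6) = 6
F (Player 2): min(-1, 6, 2) = -1
J (Player 1): max(0, -8, -7) = 0
K (Player 1): max(6, -4, -6) = 6
L (Player 1): max(9, 6, -5) = 9
I (Player 2): min(0, 6, 9) = 0
Root (Player 1): max(7, -1, 0) = 7
Player 1 picks the child with the highest value: B (value 7).

B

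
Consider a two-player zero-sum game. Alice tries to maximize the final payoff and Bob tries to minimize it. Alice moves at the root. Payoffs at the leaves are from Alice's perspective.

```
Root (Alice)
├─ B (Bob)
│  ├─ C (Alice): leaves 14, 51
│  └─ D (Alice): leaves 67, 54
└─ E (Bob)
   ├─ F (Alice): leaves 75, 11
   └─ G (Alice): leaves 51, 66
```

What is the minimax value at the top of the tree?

C (Alice): max(14, 51) = 51
D (Alice): max(67, 54) = 67
B (Bob): min(51, 67) = 51
F (Alice): max(75, 11) = 75
G (Alice): max(51, 66) = 66
E (Bob): min(75, 66) = 66
Root (Alice): max(51, 66) = 66

66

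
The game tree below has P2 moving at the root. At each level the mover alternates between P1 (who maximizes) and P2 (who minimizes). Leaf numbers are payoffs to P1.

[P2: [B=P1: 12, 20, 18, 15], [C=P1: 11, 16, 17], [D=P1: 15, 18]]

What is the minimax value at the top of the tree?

17

B (P1): max(12, 20, 18, 15) = 20
C (P1): max(11, 16, 17) = 17
D (P1): max(15, 18) = 18
Root (P2): min(20, 17, 18) = 17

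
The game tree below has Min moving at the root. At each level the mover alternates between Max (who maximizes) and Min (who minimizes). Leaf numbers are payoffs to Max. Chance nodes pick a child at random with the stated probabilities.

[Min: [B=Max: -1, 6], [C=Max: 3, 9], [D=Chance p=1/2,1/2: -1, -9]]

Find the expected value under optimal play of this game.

B (Max): max(-1, 6) = 6
C (Max): max(3, 9) = 9
D (Chance): 1/2·-1 + 1/2·-9 = -5
Root (Min): min(6, 9, -5) = -5

-5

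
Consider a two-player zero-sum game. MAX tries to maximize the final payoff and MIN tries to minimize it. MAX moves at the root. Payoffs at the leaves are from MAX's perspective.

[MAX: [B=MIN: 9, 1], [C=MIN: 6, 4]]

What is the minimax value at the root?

4

B (MIN): min(9, 1) = 1
C (MIN): min(6, 4) = 4
Root (MAX): max(1, 4) = 4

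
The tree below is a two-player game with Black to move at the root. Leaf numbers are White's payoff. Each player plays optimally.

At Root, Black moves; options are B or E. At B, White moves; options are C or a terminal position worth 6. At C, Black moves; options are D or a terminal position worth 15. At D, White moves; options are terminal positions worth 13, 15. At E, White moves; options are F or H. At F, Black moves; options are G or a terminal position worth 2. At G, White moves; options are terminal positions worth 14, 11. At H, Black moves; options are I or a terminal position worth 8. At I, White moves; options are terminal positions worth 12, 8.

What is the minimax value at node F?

G: max(14, 11) = 14
F: min(14, 2) = 2

2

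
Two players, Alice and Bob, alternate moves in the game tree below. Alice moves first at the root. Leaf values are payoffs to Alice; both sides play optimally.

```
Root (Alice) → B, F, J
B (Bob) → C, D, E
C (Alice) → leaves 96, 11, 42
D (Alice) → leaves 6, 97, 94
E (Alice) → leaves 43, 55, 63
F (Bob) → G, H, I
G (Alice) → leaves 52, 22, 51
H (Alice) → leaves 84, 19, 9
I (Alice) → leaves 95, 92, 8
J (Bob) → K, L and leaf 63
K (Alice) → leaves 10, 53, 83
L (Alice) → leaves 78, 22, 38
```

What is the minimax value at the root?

C (Alice): max(96, 11, 42) = 96
D (Alice): max(6, 97, 94) = 97
E (Alice): max(43, 55, 63) = 63
B (Bob): min(96, 97, 63) = 63
G (Alice): max(52, 22, 51) = 52
H (Alice): max(84, 19, 9) = 84
I (Alice): max(95, 92, 8) = 95
F (Bob): min(52, 84, 95) = 52
K (Alice): max(10, 53, 83) = 83
L (Alice): max(78, 22, 38) = 78
J (Bob): min(83, 78, 63) = 63
Root (Alice): max(63, 52, 63) = 63

63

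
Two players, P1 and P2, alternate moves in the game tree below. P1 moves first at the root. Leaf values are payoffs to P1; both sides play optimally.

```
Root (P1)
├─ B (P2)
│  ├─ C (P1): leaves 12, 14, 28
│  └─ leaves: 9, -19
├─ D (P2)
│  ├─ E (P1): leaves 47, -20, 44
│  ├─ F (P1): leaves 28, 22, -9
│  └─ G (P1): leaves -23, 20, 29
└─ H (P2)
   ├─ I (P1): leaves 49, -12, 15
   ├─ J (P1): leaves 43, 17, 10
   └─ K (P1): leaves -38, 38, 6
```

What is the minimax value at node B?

C: max(12, 14, 28) = 28
B: min(28, 9, -19) = -19

-19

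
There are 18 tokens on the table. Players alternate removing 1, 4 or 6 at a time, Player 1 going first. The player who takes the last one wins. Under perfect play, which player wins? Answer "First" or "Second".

i:   0  1  2  3  4  5  6  7  8  9 10 11 12 13 14 15 16 17 18
     L  W  L  W  W  L  W  L  W  W  L  W  L  W  W  L  W  L  W
Position 18 is W, so the first player wins.

First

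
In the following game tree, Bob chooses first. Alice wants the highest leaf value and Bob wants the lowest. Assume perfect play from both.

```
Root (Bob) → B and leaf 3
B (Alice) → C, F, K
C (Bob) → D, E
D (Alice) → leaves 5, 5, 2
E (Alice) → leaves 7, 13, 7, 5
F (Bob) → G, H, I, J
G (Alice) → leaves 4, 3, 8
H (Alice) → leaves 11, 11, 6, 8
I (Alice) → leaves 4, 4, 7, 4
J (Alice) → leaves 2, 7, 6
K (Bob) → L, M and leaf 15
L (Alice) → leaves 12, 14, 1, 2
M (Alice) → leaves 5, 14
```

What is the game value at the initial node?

3

D (Alice): max(5, 5, 2) = 5
E (Alice): max(7, 13, 7, 5) = 13
C (Bob): min(5, 13) = 5
G (Alice): max(4, 3, 8) = 8
H (Alice): max(11, 11, 6, 8) = 11
I (Alice): max(4, 4, 7, 4) = 7
J (Alice): max(2, 7, 6) = 7
F (Bob): min(8, 11, 7, 7) = 7
L (Alice): max(12, 14, 1, 2) = 14
M (Alice): max(5, 14) = 14
K (Bob): min(14, 14, 15) = 14
B (Alice): max(5, 7, 14) = 14
Root (Bob): min(14, 3) = 3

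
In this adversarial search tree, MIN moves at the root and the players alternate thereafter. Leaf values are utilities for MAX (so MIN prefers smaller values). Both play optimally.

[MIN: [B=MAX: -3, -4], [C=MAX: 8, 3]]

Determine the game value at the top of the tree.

B (MAX): max(-3, -4) = -3
C (MAX): max(8, 3) = 8
Root (MIN): min(-3, 8) = -3

-3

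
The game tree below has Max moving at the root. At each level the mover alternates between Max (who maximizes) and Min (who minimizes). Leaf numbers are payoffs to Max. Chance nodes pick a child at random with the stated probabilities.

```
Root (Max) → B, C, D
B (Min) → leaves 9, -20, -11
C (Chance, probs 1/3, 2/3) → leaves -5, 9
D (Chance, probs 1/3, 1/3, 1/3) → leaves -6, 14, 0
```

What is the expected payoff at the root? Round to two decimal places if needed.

4.33

B (Min): min(9, -20, -11) = -20
C (Chance): 1/3·-5 + 2/3·9 = 4.33
D (Chance): 1/3·-6 + 1/3·14 + 1/3·0 = 2.67
Root (Max): max(-20, 4.33, 2.67) = 4.33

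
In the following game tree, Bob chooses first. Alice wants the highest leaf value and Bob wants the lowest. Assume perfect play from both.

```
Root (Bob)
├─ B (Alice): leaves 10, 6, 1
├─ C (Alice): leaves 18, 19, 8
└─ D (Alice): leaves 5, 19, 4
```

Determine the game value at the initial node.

B (Alice): max(10, 6, 1) = 10
C (Alice): max(18, 19, 8) = 19
D (Alice): max(5, 19, 4) = 19
Root (Bob): min(10, 19, 19) = 10

10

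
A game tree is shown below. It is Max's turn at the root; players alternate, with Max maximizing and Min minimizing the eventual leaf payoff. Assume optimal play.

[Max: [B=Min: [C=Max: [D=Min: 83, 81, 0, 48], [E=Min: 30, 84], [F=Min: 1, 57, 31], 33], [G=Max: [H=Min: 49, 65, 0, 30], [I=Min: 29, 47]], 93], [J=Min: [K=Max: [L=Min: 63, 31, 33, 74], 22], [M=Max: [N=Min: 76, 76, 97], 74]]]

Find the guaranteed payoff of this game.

31

D (Min): min(83, 81, 0, 48) = 0
E (Min): min(30, 84) = 30
F (Min): min(1, 57, 31) = 1
C (Max): max(0, 30, 1, 33) = 33
H (Min): min(49, 65, 0, 30) = 0
I (Min): min(29, 47) = 29
G (Max): max(0, 29) = 29
B (Min): min(33, 29, 93) = 29
L (Min): min(63, 31, 33, 74) = 31
K (Max): max(31, 22) = 31
N (Min): min(76, 76, 97) = 76
M (Max): max(76, 74) = 76
J (Min): min(31, 76) = 31
Root (Max): max(29, 31) = 31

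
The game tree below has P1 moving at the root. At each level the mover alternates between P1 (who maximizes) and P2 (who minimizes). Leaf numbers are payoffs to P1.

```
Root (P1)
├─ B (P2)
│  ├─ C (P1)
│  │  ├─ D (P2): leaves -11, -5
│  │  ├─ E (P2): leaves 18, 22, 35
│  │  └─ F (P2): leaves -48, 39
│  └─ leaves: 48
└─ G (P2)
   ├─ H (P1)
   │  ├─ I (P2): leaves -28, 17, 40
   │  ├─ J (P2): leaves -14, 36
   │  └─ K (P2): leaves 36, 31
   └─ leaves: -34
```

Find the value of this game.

D (P2): min(-11, -5) = -11
E (P2): min(18, 22, 35) = 18
F (P2): min(-48, 39) = -48
C (P1): max(-11, 18, -48) = 18
B (P2): min(18, 48) = 18
I (P2): min(-28, 17, 40) = -28
J (P2): min(-14, 36) = -14
K (P2): min(36, 31) = 31
H (P1): max(-28, -14, 31) = 31
G (P2): min(31, -34) = -34
Root (P1): max(18, -34) = 18

18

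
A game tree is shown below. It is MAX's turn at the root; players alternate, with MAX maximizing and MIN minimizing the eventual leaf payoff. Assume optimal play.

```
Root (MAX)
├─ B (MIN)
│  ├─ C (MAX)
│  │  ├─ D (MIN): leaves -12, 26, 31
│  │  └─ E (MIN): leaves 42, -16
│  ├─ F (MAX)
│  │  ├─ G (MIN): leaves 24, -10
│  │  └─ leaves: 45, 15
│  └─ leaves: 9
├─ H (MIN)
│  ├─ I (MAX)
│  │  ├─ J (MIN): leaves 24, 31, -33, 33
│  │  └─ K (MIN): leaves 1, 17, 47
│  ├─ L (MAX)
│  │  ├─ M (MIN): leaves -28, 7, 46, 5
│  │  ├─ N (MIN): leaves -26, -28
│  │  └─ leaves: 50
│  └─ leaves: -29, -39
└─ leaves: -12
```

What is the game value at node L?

M: min(-28, 7, 46, 5) = -28
N: min(-26, -28) = -28
L: max(-28, -28, 50) = 50

50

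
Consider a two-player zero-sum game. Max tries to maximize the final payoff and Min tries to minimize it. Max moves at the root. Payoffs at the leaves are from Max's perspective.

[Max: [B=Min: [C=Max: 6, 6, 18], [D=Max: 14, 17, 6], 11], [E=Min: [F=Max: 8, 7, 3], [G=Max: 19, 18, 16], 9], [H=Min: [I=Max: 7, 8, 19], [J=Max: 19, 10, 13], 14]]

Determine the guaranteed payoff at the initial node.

C (Max): max(6, 6, 18) = 18
D (Max): max(14, 17, 6) = 17
B (Min): min(18, 17, 11) = 11
F (Max): max(8, 7, 3) = 8
G (Max): max(19, 18, 16) = 19
E (Min): min(8, 19, 9) = 8
I (Max): max(7, 8, 19) = 19
J (Max): max(19, 10, 13) = 19
H (Min): min(19, 19, 14) = 14
Root (Max): max(11, 8, 14) = 14

14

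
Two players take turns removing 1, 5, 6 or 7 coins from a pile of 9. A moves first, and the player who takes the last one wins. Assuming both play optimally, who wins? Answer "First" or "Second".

First

Compute winning (W) and losing (L) positions by backward induction:
i:   0  1  2  3  4  5  6  7  8  9
     L  W  L  W  L  W  W  W  W  W
Position 9 is W, so the first player wins.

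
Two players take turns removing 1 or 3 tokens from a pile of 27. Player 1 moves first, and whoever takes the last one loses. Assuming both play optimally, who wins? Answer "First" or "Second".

Second

Mark each pile size as W (mover wins) or L (mover loses):
i:   0  1  2  3  4  5  6  7  8  9 10 11 12 13 14 15 16 17 18 19 20 21 22 23 24 25 26 27
     W  L  W  L  W  L  W  L  W  L  W  L  W  L  W  L  W  L  W  L  W  L  W  L  W  L  W  L
Position 27 is L, so the second player wins.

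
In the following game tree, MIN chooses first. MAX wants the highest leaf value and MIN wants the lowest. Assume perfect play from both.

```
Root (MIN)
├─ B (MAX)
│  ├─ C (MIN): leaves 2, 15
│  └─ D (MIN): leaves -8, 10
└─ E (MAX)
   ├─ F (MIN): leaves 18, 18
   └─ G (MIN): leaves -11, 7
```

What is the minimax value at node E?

18

F: min(18, 18) = 18
G: min(-11, 7) = -11
E: max(18, -11) = 18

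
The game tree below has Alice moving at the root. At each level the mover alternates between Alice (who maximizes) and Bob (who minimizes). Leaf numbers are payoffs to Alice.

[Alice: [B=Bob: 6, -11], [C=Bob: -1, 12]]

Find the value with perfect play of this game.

B (Bob): min(6, -11) = -11
C (Bob): min(-1, 12) = -1
Root (Alice): max(-11, -1) = -1

-1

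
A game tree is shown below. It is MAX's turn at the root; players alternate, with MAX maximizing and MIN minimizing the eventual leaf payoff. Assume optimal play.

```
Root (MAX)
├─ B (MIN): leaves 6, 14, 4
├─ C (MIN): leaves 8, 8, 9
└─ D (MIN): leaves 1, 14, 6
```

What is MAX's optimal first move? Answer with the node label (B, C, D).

C

B (MIN): min(6, 14, 4) = 4
C (MIN): min(8, 8, 9) = 8
D (MIN): min(1, 14, 6) = 1
Root (MAX): max(4, 8, 1) = 8
MAX picks the child with the highest value: C (value 8).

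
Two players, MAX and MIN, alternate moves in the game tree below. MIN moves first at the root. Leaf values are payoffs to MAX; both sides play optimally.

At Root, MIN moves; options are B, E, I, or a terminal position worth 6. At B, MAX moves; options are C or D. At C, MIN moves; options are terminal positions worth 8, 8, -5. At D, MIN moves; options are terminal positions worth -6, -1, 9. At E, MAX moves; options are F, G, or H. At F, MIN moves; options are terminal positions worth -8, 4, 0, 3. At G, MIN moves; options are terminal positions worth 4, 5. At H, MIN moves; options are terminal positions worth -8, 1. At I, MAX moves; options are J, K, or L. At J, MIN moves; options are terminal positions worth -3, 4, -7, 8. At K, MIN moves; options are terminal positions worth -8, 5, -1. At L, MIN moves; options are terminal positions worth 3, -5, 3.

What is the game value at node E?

4

F: min(-8, 4, 0, 3) = -8
G: min(4, 5) = 4
H: min(-8, 1) = -8
E: max(-8, 4, -8) = 4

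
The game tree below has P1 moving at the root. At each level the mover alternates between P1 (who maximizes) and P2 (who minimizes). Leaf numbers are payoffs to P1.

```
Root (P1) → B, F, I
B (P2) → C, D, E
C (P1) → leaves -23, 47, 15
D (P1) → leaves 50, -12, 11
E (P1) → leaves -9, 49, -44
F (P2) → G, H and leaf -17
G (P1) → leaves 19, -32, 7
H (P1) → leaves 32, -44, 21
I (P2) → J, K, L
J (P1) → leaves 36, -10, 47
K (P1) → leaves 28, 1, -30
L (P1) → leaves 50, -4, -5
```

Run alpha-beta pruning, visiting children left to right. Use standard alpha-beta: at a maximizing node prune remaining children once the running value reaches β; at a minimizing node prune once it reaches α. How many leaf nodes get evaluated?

12

C [α=-∞,β=+∞]: v=47
D [α=-∞,β=47]: v=50 after child 1 ≥ β → β-cutoff, skip 2
E [α=-∞,β=47]: v=49 after child 2 ≥ β → β-cutoff, skip 1
B [α=-∞,β=+∞]: v=47
G [α=47,β=+∞]: v=19
F [α=47,β=+∞]: v=19 after child 1 ≤ α → α-cutoff, skip 2
J [α=47,β=+∞]: v=47
I [α=47,β=+∞]: v=47 after child 1 ≤ α → α-cutoff, skip 2
Root [α=-∞,β=+∞]: v=47
Leaves evaluated: 12 of 25.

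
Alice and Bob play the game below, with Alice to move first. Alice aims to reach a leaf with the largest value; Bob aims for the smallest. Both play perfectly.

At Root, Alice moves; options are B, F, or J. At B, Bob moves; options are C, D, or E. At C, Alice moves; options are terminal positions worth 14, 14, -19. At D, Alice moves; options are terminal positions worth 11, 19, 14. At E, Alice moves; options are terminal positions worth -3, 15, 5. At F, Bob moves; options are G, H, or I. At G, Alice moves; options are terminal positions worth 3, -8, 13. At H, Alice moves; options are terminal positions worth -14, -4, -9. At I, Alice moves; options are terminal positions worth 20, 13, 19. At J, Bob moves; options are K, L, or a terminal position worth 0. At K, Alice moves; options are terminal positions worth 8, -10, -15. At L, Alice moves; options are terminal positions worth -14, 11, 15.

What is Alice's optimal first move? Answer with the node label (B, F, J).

B

C (Alice): max(14, 14, -19) = 14
D (Alice): max(11, 19, 14) = 19
E (Alice): max(-3, 15, 5) = 15
B (Bob): min(14, 19, 15) = 14
G (Alice): max(3, -8, 13) = 13
H (Alice): max(-14, -4, -9) = -4
I (Alice): max(20, 13, 19) = 20
F (Bob): min(13, -4, 20) = -4
K (Alice): max(8, -10, -15) = 8
L (Alice): max(-14, 11, 15) = 15
J (Bob): min(8, 15, 0) = 0
Root (Alice): max(14, -4, 0) = 14
Alice picks the child with the highest value: B (value 14).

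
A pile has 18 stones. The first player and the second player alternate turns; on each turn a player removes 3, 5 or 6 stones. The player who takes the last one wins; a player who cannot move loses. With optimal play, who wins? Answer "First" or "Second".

i:   0  1  2  3  4  5  6  7  8  9 10 11 12 13 14 15 16 17 18
     L  L  L  W  W  W  W  W  W  L  L  L  W  W  W  W  W  W  L
Position 18 is L, so the second player wins.

Second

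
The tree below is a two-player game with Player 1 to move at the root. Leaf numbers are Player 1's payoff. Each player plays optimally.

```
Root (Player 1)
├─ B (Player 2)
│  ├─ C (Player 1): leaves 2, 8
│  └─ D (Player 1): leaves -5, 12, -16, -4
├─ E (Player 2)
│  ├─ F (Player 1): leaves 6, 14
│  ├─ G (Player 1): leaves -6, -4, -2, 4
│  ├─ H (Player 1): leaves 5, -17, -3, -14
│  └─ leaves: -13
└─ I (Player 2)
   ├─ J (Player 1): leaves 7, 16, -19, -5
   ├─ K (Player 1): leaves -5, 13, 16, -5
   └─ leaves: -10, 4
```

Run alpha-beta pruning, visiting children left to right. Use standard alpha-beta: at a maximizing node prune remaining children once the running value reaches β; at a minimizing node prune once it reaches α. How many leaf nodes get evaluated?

18

C [α=-∞,β=+∞]: v=8
D [α=-∞,β=8]: v=12 after child 2 ≥ β → β-cutoff, skip 2
B [α=-∞,β=+∞]: v=8
F [α=8,β=+∞]: v=14
G [α=8,β=14]: v=4
E [α=8,β=+∞]: v=4 after child 2 ≤ α → α-cutoff, skip 2
J [α=8,β=+∞]: v=16
K [α=8,β=16]: v=16 after child 3 ≥ β → β-cutoff, skip 1
I [α=8,β=+∞]: v=-10 after child 3 ≤ α → α-cutoff, skip 1
Root [α=-∞,β=+∞]: v=8
Leaves evaluated: 18 of 27.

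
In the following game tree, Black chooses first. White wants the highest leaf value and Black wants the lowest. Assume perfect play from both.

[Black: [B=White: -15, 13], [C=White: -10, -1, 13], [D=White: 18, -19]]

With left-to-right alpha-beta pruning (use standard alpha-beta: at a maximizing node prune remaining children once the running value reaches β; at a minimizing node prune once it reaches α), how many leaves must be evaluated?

B [α=-∞,β=+∞]: v=13
C [α=-∞,β=13]: v=13
D [α=-∞,β=13]: v=18 after child 1 ≥ β → β-cutoff, skip 1
Root [α=-∞,β=+∞]: v=13
Leaves evaluated: 6 of 7.

6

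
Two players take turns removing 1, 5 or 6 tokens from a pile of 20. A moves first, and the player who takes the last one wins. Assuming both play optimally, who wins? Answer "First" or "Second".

i:   0  1  2  3  4  5  6  7  8  9 10 11 12 13 14 15 16 17 18 19 20
     L  W  L  W  L  W  W  W  W  W  W  L  W  L  W  L  W  W  W  W  W
Position 20 is W, so the first player wins.

First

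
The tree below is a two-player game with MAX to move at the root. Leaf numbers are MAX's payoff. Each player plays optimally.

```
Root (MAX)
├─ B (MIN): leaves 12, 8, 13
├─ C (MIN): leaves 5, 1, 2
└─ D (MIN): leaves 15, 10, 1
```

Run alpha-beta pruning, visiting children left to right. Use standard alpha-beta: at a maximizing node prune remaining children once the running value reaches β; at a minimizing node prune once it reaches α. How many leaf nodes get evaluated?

B [α=-∞,β=+∞]: v=8
C [α=8,β=+∞]: v=5 after child 1 ≤ α → α-cutoff, skip 2
D [α=8,β=+∞]: v=1
Root [α=-∞,β=+∞]: v=8
Leaves evaluated: 7 of 9.

7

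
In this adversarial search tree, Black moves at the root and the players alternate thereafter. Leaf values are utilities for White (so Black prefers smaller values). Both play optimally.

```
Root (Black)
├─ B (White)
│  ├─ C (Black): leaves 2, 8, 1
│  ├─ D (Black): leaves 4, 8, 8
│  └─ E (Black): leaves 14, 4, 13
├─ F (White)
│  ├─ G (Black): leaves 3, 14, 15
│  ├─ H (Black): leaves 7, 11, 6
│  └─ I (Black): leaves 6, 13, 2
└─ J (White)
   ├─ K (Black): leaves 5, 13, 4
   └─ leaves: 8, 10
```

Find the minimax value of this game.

C (Black): min(2, 8, 1) = 1
D (Black): min(4, 8, 8) = 4
E (Black): min(14, 4, 13) = 4
B (White): max(1, 4, 4) = 4
G (Black): min(3, 14, 15) = 3
H (Black): min(7, 11, 6) = 6
I (Black): min(6, 13, 2) = 2
F (White): max(3, 6, 2) = 6
K (Black): min(5, 13, 4) = 4
J (White): max(4, 8, 10) = 10
Root (Black): min(4, 6, 10) = 4

4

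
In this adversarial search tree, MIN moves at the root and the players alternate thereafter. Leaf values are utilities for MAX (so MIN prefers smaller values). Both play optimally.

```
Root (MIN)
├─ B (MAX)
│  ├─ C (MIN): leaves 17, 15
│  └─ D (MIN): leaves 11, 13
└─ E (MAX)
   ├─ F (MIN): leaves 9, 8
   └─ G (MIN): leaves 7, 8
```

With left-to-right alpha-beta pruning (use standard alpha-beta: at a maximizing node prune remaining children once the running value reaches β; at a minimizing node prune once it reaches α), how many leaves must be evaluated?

6

C [α=-∞,β=+∞]: v=15
D [α=15,β=+∞]: v=11 after child 1 ≤ α → α-cutoff, skip 1
B [α=-∞,β=+∞]: v=15
F [α=-∞,β=15]: v=8
G [α=8,β=15]: v=7 after child 1 ≤ α → α-cutoff, skip 1
E [α=-∞,β=15]: v=8
Root [α=-∞,β=+∞]: v=8
Leaves evaluated: 6 of 8.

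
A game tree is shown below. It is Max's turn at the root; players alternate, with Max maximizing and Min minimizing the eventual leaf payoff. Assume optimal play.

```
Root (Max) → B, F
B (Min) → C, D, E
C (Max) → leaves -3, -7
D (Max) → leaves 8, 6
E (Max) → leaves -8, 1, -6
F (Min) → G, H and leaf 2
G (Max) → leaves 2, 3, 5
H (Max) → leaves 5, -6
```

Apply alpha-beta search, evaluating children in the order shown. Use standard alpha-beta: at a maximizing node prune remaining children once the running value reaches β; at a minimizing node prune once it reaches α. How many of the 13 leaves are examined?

10

C [α=-∞,β=+∞]: v=-3
D [α=-∞,β=-3]: v=8 after child 1 ≥ β → β-cutoff, skip 1
E [α=-∞,β=-3]: v=1 after child 2 ≥ β → β-cutoff, skip 1
B [α=-∞,β=+∞]: v=-3
G [α=-3,β=+∞]: v=5
H [α=-3,β=5]: v=5 after child 1 ≥ β → β-cutoff, skip 1
F [α=-3,β=+∞]: v=2
Root [α=-∞,β=+∞]: v=2
Leaves evaluated: 10 of 13.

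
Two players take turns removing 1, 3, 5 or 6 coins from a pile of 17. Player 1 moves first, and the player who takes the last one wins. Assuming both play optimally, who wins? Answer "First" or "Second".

First

i:   0  1  2  3  4  5  6  7  8  9 10 11 12 13 14 15 16 17
     L  W  L  W  L  W  W  W  W  W  W  L  W  L  W  L  W  W
Position 17 is W, so the first player wins.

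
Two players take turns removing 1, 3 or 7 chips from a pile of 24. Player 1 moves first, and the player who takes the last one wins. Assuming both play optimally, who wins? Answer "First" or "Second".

W/L table (W = player to move can force a win):
i:   0  1  2  3  4  5  6  7  8  9 10 11 12 13 14 15 16 17 18 19 20 21 22 23 24
     L  W  L  W  L  W  L  W  L  W  L  W  L  W  L  W  L  W  L  W  L  W  L  W  L
Position 24 is L, so the second player wins.

Second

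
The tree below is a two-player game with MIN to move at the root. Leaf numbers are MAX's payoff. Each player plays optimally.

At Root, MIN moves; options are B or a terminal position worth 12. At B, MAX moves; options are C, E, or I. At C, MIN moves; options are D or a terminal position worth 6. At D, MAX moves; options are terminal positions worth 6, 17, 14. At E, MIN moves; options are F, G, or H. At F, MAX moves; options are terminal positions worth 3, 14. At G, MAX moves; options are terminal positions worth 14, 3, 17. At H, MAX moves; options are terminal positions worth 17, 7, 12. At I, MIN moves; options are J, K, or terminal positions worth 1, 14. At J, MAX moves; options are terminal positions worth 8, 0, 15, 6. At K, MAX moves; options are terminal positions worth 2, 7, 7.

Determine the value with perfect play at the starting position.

D (MAX): max(6, 17, 14) = 17
C (MIN): min(17, 6) = 6
F (MAX): max(3, 14) = 14
G (MAX): max(14, 3, 17) = 17
H (MAX): max(17, 7, 12) = 17
E (MIN): min(14, 17, 17) = 14
J (MAX): max(8, 0, 15, 6) = 15
K (MAX): max(2, 7, 7) = 7
I (MIN): min(15, 7, 1, 14) = 1
B (MAX): max(6, 14, 1) = 14
Root (MIN): min(14, 12) = 12

12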